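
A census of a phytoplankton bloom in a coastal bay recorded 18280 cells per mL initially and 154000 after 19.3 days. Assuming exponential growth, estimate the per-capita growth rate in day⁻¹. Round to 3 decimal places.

From N(t) = N₀·e^(rt): e^(r·19.3) = 154000/18280 = 8.4245.
r·19.3 = ln(8.4245) = 2.1311, so r = 2.1311/19.3 = 0.11042.

0.110 per day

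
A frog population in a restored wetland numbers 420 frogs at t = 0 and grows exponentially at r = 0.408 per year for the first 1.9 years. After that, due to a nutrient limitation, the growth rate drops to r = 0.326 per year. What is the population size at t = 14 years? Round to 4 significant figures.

Phase 1: N(1.9) = 420·e^(0.408×1.9) = 420·e^0.7752 = 911.831.
Phase 2 runs for 14 − 1.9 = 12.1 years at r = 0.326.
N(14) = 911.831·e^(0.326×12.1) = 911.831·e^3.945 = 47101.2.

47100 frogs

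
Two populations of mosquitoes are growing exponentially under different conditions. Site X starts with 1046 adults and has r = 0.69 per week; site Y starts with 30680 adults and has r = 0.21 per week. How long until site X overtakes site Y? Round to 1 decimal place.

Set 1046·e^(0.69t) = 30680·e^(0.21t).
e^((0.69 − 0.21)t) = 30680/1046 → e^(0.48·t) = 29.331.
0.48·t = ln(29.331) = 3.3786, so t = 3.3786/0.48 = 7.0388.

7.0 weeks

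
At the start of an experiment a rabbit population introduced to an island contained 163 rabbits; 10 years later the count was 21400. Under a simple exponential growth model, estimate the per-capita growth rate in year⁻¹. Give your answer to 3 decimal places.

0.488 per year

From N(t) = N₀·e^(rt): e^(r·10) = 21400/163 = 131.29.
r·10 = ln(131.29) = 4.8774, so r = 4.8774/10 = 0.48774.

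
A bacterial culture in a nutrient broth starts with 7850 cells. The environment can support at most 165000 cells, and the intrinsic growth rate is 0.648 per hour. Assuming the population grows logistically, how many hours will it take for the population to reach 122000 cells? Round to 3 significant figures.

6.23 hours

A = (K − N₀)/N₀ = (165000 − 7850)/7850 = 20.019.
Solve 165000/(1 + 20.019·e^(−0.648t)) = 122000: 1 + 20.019·e^(−0.648t) = 1.3525, so e^(−0.648t) = 0.0176061.
−0.648·t = ln(0.0176061) = -4.0395, so t = 4.0395/0.648 = 6.2338.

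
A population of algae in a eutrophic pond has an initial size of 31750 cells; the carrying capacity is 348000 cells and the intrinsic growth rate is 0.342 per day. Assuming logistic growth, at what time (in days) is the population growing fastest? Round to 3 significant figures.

6.72 days

Logistic growth is fastest at N = K/2 = 174000.
A = (K − N₀)/N₀ = 9.9606. Set K/(1 + A·e^(−rt)) = K/2 → A·e^(−rt) = 1.
e^(−0.342t) = 1/9.9606 = 0.100395, so t = ln(9.9606)/0.342 = 2.2986/0.342 = 6.7212.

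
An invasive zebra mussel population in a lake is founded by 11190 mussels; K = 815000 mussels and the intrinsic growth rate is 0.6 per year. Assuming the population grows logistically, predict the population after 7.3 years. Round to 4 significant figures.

A = (K − N₀)/N₀ = (815000 − 11190)/11190 = 71.833.
N(t) = K/(1 + A·e^(−rt)) = 815000/(1 + 71.833×e^(−0.6×7.3)).
e^(−4.38) = 0.012525; denominator = 1 + 71.833×0.012525 = 1.8997.
N = 815000/1.8997 = 429008.

429000 mussels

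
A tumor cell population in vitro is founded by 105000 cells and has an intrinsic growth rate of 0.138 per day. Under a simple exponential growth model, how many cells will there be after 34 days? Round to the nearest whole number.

11452466 cells

N(t) = N₀·e^(rt) = 105000 × e^(0.138×34) = 105000 × e^4.692.
e^4.692 ≈ 109.07, so N ≈ 105000 × 109.07 = 1.145247×10^7.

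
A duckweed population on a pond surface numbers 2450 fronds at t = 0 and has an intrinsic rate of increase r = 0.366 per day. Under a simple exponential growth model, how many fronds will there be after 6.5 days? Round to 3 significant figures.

N(t) = N₀·e^(rt) = 2450 × e^(0.366×6.5) = 2450 × e^2.379.
e^2.379 ≈ 10.794, so N ≈ 2450 × 10.794 = 26445.6.

26400 fronds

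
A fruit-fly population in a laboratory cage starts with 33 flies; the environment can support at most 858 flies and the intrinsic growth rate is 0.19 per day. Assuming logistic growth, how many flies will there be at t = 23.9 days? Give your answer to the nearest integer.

677 flies

A = (K − N₀)/N₀ = (858 − 33)/33 = 25.
N(t) = K/(1 + A·e^(−rt)) = 858/(1 + 25×e^(−0.19×23.9)).
e^(−4.541) = 0.010663; denominator = 1 + 25×0.010663 = 1.2666.
N = 858/1.2666 = 677.421.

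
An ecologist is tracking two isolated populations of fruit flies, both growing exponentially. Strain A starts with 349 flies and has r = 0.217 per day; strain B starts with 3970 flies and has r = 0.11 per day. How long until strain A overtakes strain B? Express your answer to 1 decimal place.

22.7 days

Set 349·e^(0.217t) = 3970·e^(0.11t).
e^((0.217 − 0.11)t) = 3970/349 → e^(0.107·t) = 11.375.
0.107·t = ln(11.375) = 2.4314, so t = 2.4314/0.107 = 22.724.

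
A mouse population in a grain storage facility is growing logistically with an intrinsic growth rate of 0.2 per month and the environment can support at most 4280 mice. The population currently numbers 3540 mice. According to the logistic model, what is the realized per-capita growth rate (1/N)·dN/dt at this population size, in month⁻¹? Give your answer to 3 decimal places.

0.035 per month

(1/N)·dN/dt = r(1 − N/K) = 0.2 × (1 − 3540/4280).
= 0.2 × 0.1729 = 0.034579.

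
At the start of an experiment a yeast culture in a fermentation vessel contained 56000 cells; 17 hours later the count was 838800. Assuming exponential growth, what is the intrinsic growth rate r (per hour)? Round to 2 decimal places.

0.16 per hour

From N(t) = N₀·e^(rt): e^(r·17) = 838800/56000 = 14.979.
r·17 = ln(14.979) = 2.7066, so r = 2.7066/17 = 0.15921.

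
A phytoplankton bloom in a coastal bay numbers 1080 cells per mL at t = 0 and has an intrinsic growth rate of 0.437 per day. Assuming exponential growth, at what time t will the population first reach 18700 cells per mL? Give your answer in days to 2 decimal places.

6.53 days

Set N₀·e^(rt) = 18700: e^(0.437·t) = 18700/1080 = 17.315.
0.437·t = ln(17.315) = 2.8516, so t = 2.8516/0.437 = 6.5253.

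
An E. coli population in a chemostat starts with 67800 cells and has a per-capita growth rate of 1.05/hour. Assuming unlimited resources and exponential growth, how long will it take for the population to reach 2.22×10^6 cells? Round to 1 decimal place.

3.3 hours

Set N₀·e^(rt) = 2.22×10^6: e^(1.05·t) = 2.22×10^6/67800 = 32.743.
1.05·t = ln(32.743) = 3.4887, so t = 3.4887/1.05 = 3.3226.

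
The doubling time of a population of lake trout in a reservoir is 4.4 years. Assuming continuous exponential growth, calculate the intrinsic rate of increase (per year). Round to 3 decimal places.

0.158 per year

r = ln(2)/t_d = 0.6931/4.4 = 0.15753.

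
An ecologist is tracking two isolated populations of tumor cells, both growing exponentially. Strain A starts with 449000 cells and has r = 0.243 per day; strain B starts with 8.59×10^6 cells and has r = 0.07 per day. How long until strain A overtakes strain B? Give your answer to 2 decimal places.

Set 449000·e^(0.243t) = 8.59×10^6·e^(0.07t).
e^((0.243 − 0.07)t) = 8.59×10^6/449000 → e^(0.173·t) = 19.131.
0.173·t = ln(19.131) = 2.9513, so t = 2.9513/0.173 = 17.06.

17.06 days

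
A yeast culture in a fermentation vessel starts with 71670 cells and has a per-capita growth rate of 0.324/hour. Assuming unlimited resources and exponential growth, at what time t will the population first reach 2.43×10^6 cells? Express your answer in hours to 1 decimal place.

Set N₀·e^(rt) = 2.43×10^6: e^(0.324·t) = 2.43×10^6/71670 = 33.905.
0.324·t = ln(33.905) = 3.5236, so t = 3.5236/0.324 = 10.875.

10.9 hours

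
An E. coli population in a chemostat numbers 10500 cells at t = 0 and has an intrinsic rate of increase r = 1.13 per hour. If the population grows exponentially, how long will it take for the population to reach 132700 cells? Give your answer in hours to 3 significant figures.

Set N₀·e^(rt) = 132700: e^(1.13·t) = 132700/10500 = 12.638.
1.13·t = ln(12.638) = 2.5367, so t = 2.5367/1.13 = 2.2449.

2.24 hours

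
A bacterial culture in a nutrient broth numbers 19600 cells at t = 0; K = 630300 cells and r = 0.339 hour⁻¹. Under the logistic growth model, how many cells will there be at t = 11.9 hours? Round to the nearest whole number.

406239 cells

A = (K − N₀)/N₀ = (630300 − 19600)/19600 = 31.158.
N(t) = K/(1 + A·e^(−rt)) = 630300/(1 + 31.158×e^(−0.339×11.9)).
e^(−4.034) = 0.017702; denominator = 1 + 31.158×0.017702 = 1.5515.
N = 630300/1.5515 = 406239.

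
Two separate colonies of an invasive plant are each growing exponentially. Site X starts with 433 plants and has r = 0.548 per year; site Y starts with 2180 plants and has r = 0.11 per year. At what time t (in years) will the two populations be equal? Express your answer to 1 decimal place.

Set 433·e^(0.548t) = 2180·e^(0.11t).
e^((0.548 − 0.11)t) = 2180/433 → e^(0.438·t) = 5.0346.
0.438·t = ln(5.0346) = 1.6163, so t = 1.6163/0.438 = 3.6903.

3.7 years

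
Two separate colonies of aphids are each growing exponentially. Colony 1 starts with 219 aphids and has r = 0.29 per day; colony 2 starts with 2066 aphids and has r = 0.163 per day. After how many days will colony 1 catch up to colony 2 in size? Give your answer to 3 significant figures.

17.7 days

Set 219·e^(0.29t) = 2066·e^(0.163t).
e^((0.29 − 0.163)t) = 2066/219 → e^(0.127·t) = 9.4338.
0.127·t = ln(9.4338) = 2.2443, so t = 2.2443/0.127 = 17.672.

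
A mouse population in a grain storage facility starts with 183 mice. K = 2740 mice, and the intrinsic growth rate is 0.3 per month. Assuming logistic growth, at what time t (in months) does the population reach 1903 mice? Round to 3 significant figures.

11.5 months

A = (K − N₀)/N₀ = (2740 − 183)/183 = 13.973.
Solve 2740/(1 + 13.973·e^(−0.3t)) = 1903: 1 + 13.973·e^(−0.3t) = 1.4398, so e^(−0.3t) = 0.031478.
−0.3·t = ln(0.031478) = -3.4585, so t = 3.4585/0.3 = 11.528.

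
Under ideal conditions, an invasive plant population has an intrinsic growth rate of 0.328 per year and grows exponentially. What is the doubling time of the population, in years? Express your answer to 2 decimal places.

2.11 years

Doubling time t_d = ln(2)/r = 0.6931/0.328 = 2.1133.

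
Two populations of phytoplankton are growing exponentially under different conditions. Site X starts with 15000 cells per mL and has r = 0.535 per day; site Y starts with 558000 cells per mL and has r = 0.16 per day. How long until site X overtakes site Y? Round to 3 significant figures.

Set 15000·e^(0.535t) = 558000·e^(0.16t).
e^((0.535 − 0.16)t) = 558000/15000 → e^(0.375·t) = 37.2.
0.375·t = ln(37.2) = 3.6163, so t = 3.6163/0.375 = 9.6435.

9.64 days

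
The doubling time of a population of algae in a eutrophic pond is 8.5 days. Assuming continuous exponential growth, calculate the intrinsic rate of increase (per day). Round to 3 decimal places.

r = ln(2)/t_d = 0.6931/8.5 = 0.081547.

0.082 per day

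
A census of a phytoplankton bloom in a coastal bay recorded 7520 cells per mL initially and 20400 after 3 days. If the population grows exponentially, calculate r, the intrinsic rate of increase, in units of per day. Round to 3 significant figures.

0.333 per day

From N(t) = N₀·e^(rt): e^(r·3) = 20400/7520 = 2.7128.
r·3 = ln(2.7128) = 0.99797, so r = 0.99797/3 = 0.33266.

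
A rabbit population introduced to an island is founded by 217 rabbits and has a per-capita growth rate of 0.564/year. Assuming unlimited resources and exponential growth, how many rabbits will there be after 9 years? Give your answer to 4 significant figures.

34750 rabbits

N(t) = N₀·e^(rt) = 217 × e^(0.564×9) = 217 × e^5.076.
e^5.076 ≈ 160.13, so N ≈ 217 × 160.13 = 34748.7.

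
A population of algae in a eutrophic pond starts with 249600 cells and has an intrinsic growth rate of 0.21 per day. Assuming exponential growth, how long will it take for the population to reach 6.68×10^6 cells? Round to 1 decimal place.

15.7 days

Set N₀·e^(rt) = 6.68×10^6: e^(0.21·t) = 6.68×10^6/249600 = 26.763.
0.21·t = ln(26.763) = 3.287, so t = 3.287/0.21 = 15.652.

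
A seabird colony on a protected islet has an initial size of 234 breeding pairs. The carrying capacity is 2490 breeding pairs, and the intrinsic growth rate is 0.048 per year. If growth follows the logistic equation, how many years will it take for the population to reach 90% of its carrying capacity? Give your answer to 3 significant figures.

A = (K − N₀)/N₀ = (2490 − 234)/234 = 9.641.
Solve 2490/(1 + 9.641·e^(−0.048t)) = 2241: 1 + 9.641·e^(−0.048t) = 1.1111, so e^(−0.048t) = 0.0115248.
−0.048·t = ln(0.0115248) = -4.4633, so t = 4.4633/0.048 = 92.984.

93.0 years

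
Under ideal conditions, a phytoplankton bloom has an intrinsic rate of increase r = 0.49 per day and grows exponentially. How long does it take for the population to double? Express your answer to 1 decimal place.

1.4 days

Doubling time t_d = ln(2)/r = 0.6931/0.49 = 1.4146.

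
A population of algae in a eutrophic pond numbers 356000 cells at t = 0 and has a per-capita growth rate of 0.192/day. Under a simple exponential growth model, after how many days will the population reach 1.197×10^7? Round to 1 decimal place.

18.3 days

Set N₀·e^(rt) = 1.197×10^7: e^(0.192·t) = 1.197×10^7/356000 = 33.624.
0.192·t = ln(33.624) = 3.5152, so t = 3.5152/0.192 = 18.308.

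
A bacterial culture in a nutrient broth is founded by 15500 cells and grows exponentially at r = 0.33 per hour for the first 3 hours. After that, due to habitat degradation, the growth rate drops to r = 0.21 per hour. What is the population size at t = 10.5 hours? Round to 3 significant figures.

Phase 1: N(3) = 15500·e^(0.33×3) = 15500·e^0.99 = 41714.1.
Phase 2 runs for 10.5 − 3 = 7.5 hours at r = 0.21.
N(10.5) = 41714.1·e^(0.21×7.5) = 41714.1·e^1.575 = 201510.

202000 cells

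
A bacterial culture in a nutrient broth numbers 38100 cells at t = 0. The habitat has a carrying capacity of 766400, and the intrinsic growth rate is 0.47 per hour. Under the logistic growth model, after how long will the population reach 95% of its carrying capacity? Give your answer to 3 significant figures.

A = (K − N₀)/N₀ = (766400 − 38100)/38100 = 19.115.
Solve 766400/(1 + 19.115·e^(−0.47t)) = 728080: 1 + 19.115·e^(−0.47t) = 1.0526, so e^(−0.47t) = 0.00275335.
−0.47·t = ln(0.00275335) = -5.8949, so t = 5.8949/0.47 = 12.542.

12.5 hours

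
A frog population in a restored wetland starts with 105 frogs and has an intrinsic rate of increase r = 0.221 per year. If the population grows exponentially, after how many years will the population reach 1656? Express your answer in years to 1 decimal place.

12.5 years

Set N₀·e^(rt) = 1656: e^(0.221·t) = 1656/105 = 15.771.
0.221·t = ln(15.771) = 2.7582, so t = 2.7582/0.221 = 12.481.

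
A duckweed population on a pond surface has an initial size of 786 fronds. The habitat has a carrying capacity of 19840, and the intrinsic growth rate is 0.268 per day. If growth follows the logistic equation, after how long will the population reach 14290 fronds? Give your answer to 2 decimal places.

15.42 days

A = (K − N₀)/N₀ = (19840 − 786)/786 = 24.242.
Solve 19840/(1 + 24.242·e^(−0.268t)) = 14290: 1 + 24.242·e^(−0.268t) = 1.3884, so e^(−0.268t) = 0.0160213.
−0.268·t = ln(0.0160213) = -4.1338, so t = 4.1338/0.268 = 15.425.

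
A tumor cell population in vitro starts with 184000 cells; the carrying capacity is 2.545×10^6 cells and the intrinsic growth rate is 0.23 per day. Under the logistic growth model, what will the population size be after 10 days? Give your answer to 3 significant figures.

A = (K − N₀)/N₀ = (2.545×10^6 − 184000)/184000 = 12.832.
N(t) = K/(1 + A·e^(−rt)) = 2.545×10^6/(1 + 12.832×e^(−0.23×10)).
e^(−2.3) = 0.10026; denominator = 1 + 12.832×0.10026 = 2.2865.
N = 2.545×10^6/2.2865 = 1.113068×10^6.

1110000 cells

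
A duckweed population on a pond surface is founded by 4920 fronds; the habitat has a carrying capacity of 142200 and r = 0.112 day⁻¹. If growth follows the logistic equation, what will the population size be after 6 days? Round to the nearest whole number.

A = (K − N₀)/N₀ = (142200 − 4920)/4920 = 27.902.
N(t) = K/(1 + A·e^(−rt)) = 142200/(1 + 27.902×e^(−0.112×6)).
e^(−0.672) = 0.51069; denominator = 1 + 27.902×0.51069 = 15.249.
N = 142200/15.249 = 9324.96.

9325 fronds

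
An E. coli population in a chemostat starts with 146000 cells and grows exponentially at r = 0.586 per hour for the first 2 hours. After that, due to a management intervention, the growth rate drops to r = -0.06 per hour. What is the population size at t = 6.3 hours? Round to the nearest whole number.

Phase 1: N(2) = 146000·e^(0.586×2) = 146000·e^1.172 = 471353.
Phase 2 runs for 6.3 − 2 = 4.3 hours at r = -0.06.
N(6.3) = 471353·e^(-0.06×4.3) = 471353·e^-0.258 = 364165.

364165 cells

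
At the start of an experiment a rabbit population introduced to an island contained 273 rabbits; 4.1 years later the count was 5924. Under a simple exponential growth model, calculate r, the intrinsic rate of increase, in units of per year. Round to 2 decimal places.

From N(t) = N₀·e^(rt): e^(r·4.1) = 5924/273 = 21.7.
r·4.1 = ln(21.7) = 3.0773, so r = 3.0773/4.1 = 0.75056.

0.75 per year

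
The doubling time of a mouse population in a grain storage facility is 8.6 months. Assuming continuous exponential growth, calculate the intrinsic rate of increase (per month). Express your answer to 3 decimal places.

r = ln(2)/t_d = 0.6931/8.6 = 0.080599.

0.081 per month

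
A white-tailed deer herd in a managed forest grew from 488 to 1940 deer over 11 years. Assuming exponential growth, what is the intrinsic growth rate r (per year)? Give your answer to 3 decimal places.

From N(t) = N₀·e^(rt): e^(r·11) = 1940/488 = 3.9754.
r·11 = ln(3.9754) = 1.3801, so r = 1.3801/11 = 0.12547.

0.125 per year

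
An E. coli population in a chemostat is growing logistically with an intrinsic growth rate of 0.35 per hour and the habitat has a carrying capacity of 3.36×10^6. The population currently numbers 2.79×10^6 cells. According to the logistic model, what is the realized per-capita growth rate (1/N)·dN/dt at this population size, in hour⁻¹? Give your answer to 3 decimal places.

0.059 per hour

(1/N)·dN/dt = r(1 − N/K) = 0.35 × (1 − 2.79×10^6/3.36×10^6).
= 0.35 × 0.16964 = 0.059375.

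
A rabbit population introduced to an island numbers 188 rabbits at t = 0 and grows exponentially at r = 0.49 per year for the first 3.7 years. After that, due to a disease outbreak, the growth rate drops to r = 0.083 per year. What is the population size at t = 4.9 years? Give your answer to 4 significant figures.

Phase 1: N(3.7) = 188·e^(0.49×3.7) = 188·e^1.813 = 1152.22.
Phase 2 runs for 4.9 − 3.7 = 1.2 years at r = 0.083.
N(4.9) = 1152.22·e^(0.083×1.2) = 1152.22·e^0.0996 = 1272.89.

1273 rabbits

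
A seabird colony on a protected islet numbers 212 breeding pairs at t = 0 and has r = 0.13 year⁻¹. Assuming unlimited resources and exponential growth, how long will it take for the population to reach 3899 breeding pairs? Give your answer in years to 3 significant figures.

22.4 years

Set N₀·e^(rt) = 3899: e^(0.13·t) = 3899/212 = 18.392.
0.13·t = ln(18.392) = 2.9119, so t = 2.9119/0.13 = 22.399.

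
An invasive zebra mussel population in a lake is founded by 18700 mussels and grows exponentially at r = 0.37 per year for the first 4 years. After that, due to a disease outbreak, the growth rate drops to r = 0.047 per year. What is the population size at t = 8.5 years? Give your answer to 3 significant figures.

101000 mussels

Phase 1: N(4) = 18700·e^(0.37×4) = 18700·e^1.48 = 82148.1.
Phase 2 runs for 8.5 − 4 = 4.5 years at r = 0.047.
N(8.5) = 82148.1·e^(0.047×4.5) = 82148.1·e^0.2115 = 101496.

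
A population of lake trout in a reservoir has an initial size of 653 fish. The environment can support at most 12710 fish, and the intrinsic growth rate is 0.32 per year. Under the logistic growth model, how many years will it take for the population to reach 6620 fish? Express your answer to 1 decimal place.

A = (K − N₀)/N₀ = (12710 − 653)/653 = 18.464.
Solve 12710/(1 + 18.464·e^(−0.32t)) = 6620: 1 + 18.464·e^(−0.32t) = 1.9199, so e^(−0.32t) = 0.0498234.
−0.32·t = ln(0.0498234) = -2.9993, so t = 2.9993/0.32 = 9.3727.

9.4 years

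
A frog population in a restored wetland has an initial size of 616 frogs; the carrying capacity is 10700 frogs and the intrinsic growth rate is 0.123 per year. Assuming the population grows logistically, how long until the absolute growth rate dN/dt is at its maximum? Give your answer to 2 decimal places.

22.73 years

Logistic growth is fastest at N = K/2 = 5350.
A = (K − N₀)/N₀ = 16.37. Set K/(1 + A·e^(−rt)) = K/2 → A·e^(−rt) = 1.
e^(−0.123t) = 1/16.37 = 0.0610869, so t = ln(16.37)/0.123 = 2.7955/0.123 = 22.727.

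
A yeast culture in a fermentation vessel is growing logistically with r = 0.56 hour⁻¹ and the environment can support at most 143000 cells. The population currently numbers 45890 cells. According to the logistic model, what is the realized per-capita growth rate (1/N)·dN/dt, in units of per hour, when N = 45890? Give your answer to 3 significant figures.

0.380 per hour

(1/N)·dN/dt = r(1 − N/K) = 0.56 × (1 − 45890/143000).
= 0.56 × 0.67909 = 0.38029.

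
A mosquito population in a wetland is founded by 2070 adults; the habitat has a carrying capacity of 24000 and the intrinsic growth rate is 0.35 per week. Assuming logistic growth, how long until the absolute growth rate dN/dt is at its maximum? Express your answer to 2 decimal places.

6.74 weeks

Logistic growth is fastest at N = K/2 = 12000.
A = (K − N₀)/N₀ = 10.594. Set K/(1 + A·e^(−rt)) = K/2 → A·e^(−rt) = 1.
e^(−0.35t) = 1/10.594 = 0.0943912, so t = ln(10.594)/0.35 = 2.3603/0.35 = 6.7437.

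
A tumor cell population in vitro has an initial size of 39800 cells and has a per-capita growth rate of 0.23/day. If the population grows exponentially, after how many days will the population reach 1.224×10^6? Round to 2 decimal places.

14.90 days

Set N₀·e^(rt) = 1.224×10^6: e^(0.23·t) = 1.224×10^6/39800 = 30.754.
0.23·t = ln(30.754) = 3.426, so t = 3.426/0.23 = 14.896.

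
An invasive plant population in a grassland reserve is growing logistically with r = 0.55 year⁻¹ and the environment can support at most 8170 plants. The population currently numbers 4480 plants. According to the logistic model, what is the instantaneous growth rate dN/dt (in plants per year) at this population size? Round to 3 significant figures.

dN/dt = rN(1 − N/K) = 0.55 × 4480 × (1 − 4480/8170).
1 − 4480/8170 = 0.45165; dN/dt = 0.55 × 4480 × 0.45165 = 1112.9.

1110 plants per year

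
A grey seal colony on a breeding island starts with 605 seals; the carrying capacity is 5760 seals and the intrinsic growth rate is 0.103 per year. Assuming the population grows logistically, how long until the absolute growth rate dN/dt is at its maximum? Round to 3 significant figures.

Logistic growth is fastest at N = K/2 = 2880.
A = (K − N₀)/N₀ = 8.5207. Set K/(1 + A·e^(−rt)) = K/2 → A·e^(−rt) = 1.
e^(−0.103t) = 1/8.5207 = 0.117362, so t = ln(8.5207)/0.103 = 2.1425/0.103 = 20.801.

20.8 years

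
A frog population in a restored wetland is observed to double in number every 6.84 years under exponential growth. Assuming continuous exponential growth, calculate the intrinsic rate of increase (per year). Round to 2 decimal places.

0.10 per year

r = ln(2)/t_d = 0.6931/6.84 = 0.10134.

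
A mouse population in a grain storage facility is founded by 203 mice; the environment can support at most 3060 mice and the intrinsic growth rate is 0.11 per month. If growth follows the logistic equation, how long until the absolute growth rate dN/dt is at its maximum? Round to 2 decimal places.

24.04 months

Logistic growth is fastest at N = K/2 = 1530.
A = (K − N₀)/N₀ = 14.074. Set K/(1 + A·e^(−rt)) = K/2 → A·e^(−rt) = 1.
e^(−0.11t) = 1/14.074 = 0.0710536, so t = ln(14.074)/0.11 = 2.6443/0.11 = 24.039.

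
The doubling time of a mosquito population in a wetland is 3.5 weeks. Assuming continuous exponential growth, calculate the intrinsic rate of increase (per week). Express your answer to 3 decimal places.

0.198 per week

r = ln(2)/t_d = 0.6931/3.5 = 0.19804.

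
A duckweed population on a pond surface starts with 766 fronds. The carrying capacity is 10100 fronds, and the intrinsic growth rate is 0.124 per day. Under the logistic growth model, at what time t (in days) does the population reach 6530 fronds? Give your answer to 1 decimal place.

A = (K − N₀)/N₀ = (10100 − 766)/766 = 12.185.
Solve 10100/(1 + 12.185·e^(−0.124t)) = 6530: 1 + 12.185·e^(−0.124t) = 1.5467, so e^(−0.124t) = 0.0448659.
−0.124·t = ln(0.0448659) = -3.1041, so t = 3.1041/0.124 = 25.033.

25.0 days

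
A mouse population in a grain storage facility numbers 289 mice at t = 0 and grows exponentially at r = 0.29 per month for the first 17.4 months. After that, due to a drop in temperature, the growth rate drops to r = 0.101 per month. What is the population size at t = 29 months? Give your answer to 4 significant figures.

Phase 1: N(17.4) = 289·e^(0.29×17.4) = 289·e^5.046 = 44910.5.
Phase 2 runs for 29 − 17.4 = 11.6 months at r = 0.101.
N(29) = 44910.5·e^(0.101×11.6) = 44910.5·e^1.172 = 144933.

144900 mice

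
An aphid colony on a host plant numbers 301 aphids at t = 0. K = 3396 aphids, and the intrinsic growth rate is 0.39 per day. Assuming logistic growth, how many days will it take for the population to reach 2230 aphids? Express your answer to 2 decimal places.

7.64 days

A = (K − N₀)/N₀ = (3396 − 301)/301 = 10.282.
Solve 3396/(1 + 10.282·e^(−0.39t)) = 2230: 1 + 10.282·e^(−0.39t) = 1.5229, so e^(−0.39t) = 0.050851.
−0.39·t = ln(0.050851) = -2.9789, so t = 2.9789/0.39 = 7.6381.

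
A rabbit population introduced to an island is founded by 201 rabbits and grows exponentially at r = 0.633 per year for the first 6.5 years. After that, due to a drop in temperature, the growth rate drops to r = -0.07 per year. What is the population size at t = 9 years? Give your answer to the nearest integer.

10330 rabbits

Phase 1: N(6.5) = 201·e^(0.633×6.5) = 201·e^4.114 = 12305.5.
Phase 2 runs for 9 − 6.5 = 2.5 years at r = -0.07.
N(9) = 12305.5·e^(-0.07×2.5) = 12305.5·e^-0.175 = 10330.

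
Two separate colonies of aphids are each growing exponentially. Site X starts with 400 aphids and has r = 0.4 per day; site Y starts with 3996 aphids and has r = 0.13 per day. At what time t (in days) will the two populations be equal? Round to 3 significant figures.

Set 400·e^(0.4t) = 3996·e^(0.13t).
e^((0.4 − 0.13)t) = 3996/400 → e^(0.27·t) = 9.99.
0.27·t = ln(9.99) = 2.3016, so t = 2.3016/0.27 = 8.5244.

8.52 days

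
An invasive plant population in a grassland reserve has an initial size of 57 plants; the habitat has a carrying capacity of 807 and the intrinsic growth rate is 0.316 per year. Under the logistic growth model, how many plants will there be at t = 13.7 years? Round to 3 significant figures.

A = (K − N₀)/N₀ = (807 − 57)/57 = 13.158.
N(t) = K/(1 + A·e^(−rt)) = 807/(1 + 13.158×e^(−0.316×13.7)).
e^(−4.329) = 0.013178; denominator = 1 + 13.158×0.013178 = 1.1734.
N = 807/1.1734 = 687.747.

688 plants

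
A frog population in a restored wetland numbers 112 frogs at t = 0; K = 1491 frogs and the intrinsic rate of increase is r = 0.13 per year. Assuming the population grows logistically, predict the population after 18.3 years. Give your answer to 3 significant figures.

A = (K − N₀)/N₀ = (1491 − 112)/112 = 12.312.
N(t) = K/(1 + A·e^(−rt)) = 1491/(1 + 12.312×e^(−0.13×18.3)).
e^(−2.379) = 0.092643; denominator = 1 + 12.312×0.092643 = 2.1407.
N = 1491/2.1407 = 696.511.

697 frogs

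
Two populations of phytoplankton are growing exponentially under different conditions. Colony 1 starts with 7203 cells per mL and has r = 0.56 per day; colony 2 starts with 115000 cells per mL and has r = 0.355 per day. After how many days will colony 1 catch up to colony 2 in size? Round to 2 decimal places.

Set 7203·e^(0.56t) = 115000·e^(0.355t).
e^((0.56 − 0.355)t) = 115000/7203 → e^(0.205·t) = 15.966.
0.205·t = ln(15.966) = 2.7704, so t = 2.7704/0.205 = 13.514.

13.51 days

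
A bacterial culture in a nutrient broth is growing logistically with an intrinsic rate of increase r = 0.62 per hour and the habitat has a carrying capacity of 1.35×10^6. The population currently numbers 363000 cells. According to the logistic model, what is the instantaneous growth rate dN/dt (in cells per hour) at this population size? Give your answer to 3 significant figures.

165000 cells per hour

dN/dt = rN(1 − N/K) = 0.62 × 363000 × (1 − 363000/1.35×10^6).
1 − 363000/1.35×10^6 = 0.73111; dN/dt = 0.62 × 363000 × 0.73111 = 1.64544×10^5.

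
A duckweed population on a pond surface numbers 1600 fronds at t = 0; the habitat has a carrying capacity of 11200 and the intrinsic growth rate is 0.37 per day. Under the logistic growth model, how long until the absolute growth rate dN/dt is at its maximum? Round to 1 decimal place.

4.8 days

Logistic growth is fastest at N = K/2 = 5600.
A = (K − N₀)/N₀ = 6. Set K/(1 + A·e^(−rt)) = K/2 → A·e^(−rt) = 1.
e^(−0.37t) = 1/6 = 0.166667, so t = ln(6)/0.37 = 1.7918/0.37 = 4.8426.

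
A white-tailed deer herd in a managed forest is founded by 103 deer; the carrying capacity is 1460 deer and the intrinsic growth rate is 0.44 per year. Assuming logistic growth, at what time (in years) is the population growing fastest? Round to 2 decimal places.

Logistic growth is fastest at N = K/2 = 730.
A = (K − N₀)/N₀ = 13.175. Set K/(1 + A·e^(−rt)) = K/2 → A·e^(−rt) = 1.
e^(−0.44t) = 1/13.175 = 0.0759027, so t = ln(13.175)/0.44 = 2.5783/0.44 = 5.8598.

5.86 years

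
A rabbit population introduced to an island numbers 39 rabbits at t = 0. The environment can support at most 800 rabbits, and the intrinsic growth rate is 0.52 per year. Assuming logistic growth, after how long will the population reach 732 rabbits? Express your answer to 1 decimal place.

A = (K − N₀)/N₀ = (800 − 39)/39 = 19.513.
Solve 800/(1 + 19.513·e^(−0.52t)) = 732: 1 + 19.513·e^(−0.52t) = 1.0929, so e^(−0.52t) = 0.00476078.
−0.52·t = ln(0.00476078) = -5.3473, so t = 5.3473/0.52 = 10.283.

10.3 years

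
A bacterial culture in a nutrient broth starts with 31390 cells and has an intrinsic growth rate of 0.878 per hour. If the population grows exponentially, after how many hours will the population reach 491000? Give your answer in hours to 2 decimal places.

3.13 hours

Set N₀·e^(rt) = 491000: e^(0.878·t) = 491000/31390 = 15.642.
0.878·t = ln(15.642) = 2.75, so t = 2.75/0.878 = 3.1321.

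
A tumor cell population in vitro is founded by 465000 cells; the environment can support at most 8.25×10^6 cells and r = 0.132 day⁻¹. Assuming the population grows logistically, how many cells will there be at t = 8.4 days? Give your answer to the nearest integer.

A = (K − N₀)/N₀ = (8.25×10^6 − 465000)/465000 = 16.742.
N(t) = K/(1 + A·e^(−rt)) = 8.25×10^6/(1 + 16.742×e^(−0.132×8.4)).
e^(−1.109) = 0.32995; denominator = 1 + 16.742×0.32995 = 6.5241.
N = 8.25×10^6/6.5241 = 1.264546×10^6.

1264546 cells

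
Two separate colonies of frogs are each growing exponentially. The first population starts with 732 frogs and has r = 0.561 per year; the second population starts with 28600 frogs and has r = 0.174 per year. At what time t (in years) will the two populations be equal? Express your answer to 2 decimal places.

9.47 years

Set 732·e^(0.561t) = 28600·e^(0.174t).
e^((0.561 − 0.174)t) = 28600/732 → e^(0.387·t) = 39.071.
0.387·t = ln(39.071) = 3.6654, so t = 3.6654/0.387 = 9.4713.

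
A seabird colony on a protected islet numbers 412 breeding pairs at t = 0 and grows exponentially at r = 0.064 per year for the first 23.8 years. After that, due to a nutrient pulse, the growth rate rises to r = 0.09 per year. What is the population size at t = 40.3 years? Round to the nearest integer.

Phase 1: N(23.8) = 412·e^(0.064×23.8) = 412·e^1.523 = 1889.79.
Phase 2 runs for 40.3 − 23.8 = 16.5 years at r = 0.09.
N(40.3) = 1889.79·e^(0.09×16.5) = 1889.79·e^1.485 = 8343.38.

8343 breeding pairs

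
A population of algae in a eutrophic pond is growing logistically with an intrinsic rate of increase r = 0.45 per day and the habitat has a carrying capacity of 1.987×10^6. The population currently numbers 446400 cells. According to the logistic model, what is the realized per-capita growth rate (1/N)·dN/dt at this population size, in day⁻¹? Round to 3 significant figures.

(1/N)·dN/dt = r(1 − N/K) = 0.45 × (1 − 446400/1.987×10^6).
= 0.45 × 0.77534 = 0.3489.

0.349 per day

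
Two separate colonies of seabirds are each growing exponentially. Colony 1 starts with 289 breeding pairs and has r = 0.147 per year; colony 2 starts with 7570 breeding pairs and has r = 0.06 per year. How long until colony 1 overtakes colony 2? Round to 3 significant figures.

37.5 years

Set 289·e^(0.147t) = 7570·e^(0.06t).
e^((0.147 − 0.06)t) = 7570/289 → e^(0.087·t) = 26.194.
0.087·t = ln(26.194) = 3.2655, so t = 3.2655/0.087 = 37.535.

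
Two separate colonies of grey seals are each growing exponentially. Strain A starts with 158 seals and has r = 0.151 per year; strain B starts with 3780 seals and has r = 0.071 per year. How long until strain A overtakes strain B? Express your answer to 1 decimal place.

39.7 years

Set 158·e^(0.151t) = 3780·e^(0.071t).
e^((0.151 − 0.071)t) = 3780/158 → e^(0.08·t) = 23.924.
0.08·t = ln(23.924) = 3.1749, so t = 3.1749/0.08 = 39.686.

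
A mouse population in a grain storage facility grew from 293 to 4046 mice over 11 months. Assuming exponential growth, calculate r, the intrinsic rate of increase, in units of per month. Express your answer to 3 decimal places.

0.239 per month

From N(t) = N₀·e^(rt): e^(r·11) = 4046/293 = 13.809.
r·11 = ln(13.809) = 2.6253, so r = 2.6253/11 = 0.23866.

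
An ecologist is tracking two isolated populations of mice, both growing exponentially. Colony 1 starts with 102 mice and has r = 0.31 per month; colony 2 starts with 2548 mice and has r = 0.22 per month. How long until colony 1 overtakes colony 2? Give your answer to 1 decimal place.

Set 102·e^(0.31t) = 2548·e^(0.22t).
e^((0.31 − 0.22)t) = 2548/102 → e^(0.09·t) = 24.98.
0.09·t = ln(24.98) = 3.2181, so t = 3.2181/0.09 = 35.757.

35.8 months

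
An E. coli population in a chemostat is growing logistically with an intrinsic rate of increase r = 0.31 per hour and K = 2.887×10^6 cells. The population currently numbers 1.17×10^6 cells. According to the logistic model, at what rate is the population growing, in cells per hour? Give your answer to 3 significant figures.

dN/dt = rN(1 − N/K) = 0.31 × 1.17×10^6 × (1 − 1.17×10^6/2.887×10^6).
1 − 1.17×10^6/2.887×10^6 = 0.59474; dN/dt = 0.31 × 1.17×10^6 × 0.59474 = 2.1571×10^5.

216000 cells per hour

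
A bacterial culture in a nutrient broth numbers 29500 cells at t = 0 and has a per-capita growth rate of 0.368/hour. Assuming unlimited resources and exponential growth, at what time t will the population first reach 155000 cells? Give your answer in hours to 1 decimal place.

4.5 hours

Set N₀·e^(rt) = 155000: e^(0.368·t) = 155000/29500 = 5.2542.
0.368·t = ln(5.2542) = 1.659, so t = 1.659/0.368 = 4.5082.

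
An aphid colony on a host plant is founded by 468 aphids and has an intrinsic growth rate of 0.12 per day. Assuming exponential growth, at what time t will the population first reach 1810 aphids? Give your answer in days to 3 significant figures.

Set N₀·e^(rt) = 1810: e^(0.12·t) = 1810/468 = 3.8675.
0.12·t = ln(3.8675) = 1.3526, so t = 1.3526/0.12 = 11.272.

11.3 days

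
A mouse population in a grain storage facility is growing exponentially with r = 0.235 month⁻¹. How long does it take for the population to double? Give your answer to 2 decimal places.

2.95 months

Doubling time t_d = ln(2)/r = 0.6931/0.235 = 2.9496.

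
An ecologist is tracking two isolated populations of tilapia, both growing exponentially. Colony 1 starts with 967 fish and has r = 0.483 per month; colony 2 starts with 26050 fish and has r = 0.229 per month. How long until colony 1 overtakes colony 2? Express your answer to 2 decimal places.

Set 967·e^(0.483t) = 26050·e^(0.229t).
e^((0.483 − 0.229)t) = 26050/967 → e^(0.254·t) = 26.939.
0.254·t = ln(26.939) = 3.2936, so t = 3.2936/0.254 = 12.967.

12.97 months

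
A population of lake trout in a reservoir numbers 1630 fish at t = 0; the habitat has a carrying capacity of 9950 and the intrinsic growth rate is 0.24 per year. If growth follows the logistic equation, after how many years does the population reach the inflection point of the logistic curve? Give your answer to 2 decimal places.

Logistic growth is fastest at N = K/2 = 4975.
A = (K − N₀)/N₀ = 5.1043. Set K/(1 + A·e^(−rt)) = K/2 → A·e^(−rt) = 1.
e^(−0.24t) = 1/5.1043 = 0.195913, so t = ln(5.1043)/0.24 = 1.6301/0.24 = 6.792.

6.79 years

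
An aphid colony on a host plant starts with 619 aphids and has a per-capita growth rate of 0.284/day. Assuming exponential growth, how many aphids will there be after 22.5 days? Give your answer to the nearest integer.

368835 aphids

N(t) = N₀·e^(rt) = 619 × e^(0.284×22.5) = 619 × e^6.39.
e^6.39 ≈ 595.86, so N ≈ 619 × 595.86 = 368835.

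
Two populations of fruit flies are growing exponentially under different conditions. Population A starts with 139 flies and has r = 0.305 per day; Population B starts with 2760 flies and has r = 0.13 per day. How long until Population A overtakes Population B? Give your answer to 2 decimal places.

Set 139·e^(0.305t) = 2760·e^(0.13t).
e^((0.305 − 0.13)t) = 2760/139 → e^(0.175·t) = 19.856.
0.175·t = ln(19.856) = 2.9885, so t = 2.9885/0.175 = 17.077.

17.08 days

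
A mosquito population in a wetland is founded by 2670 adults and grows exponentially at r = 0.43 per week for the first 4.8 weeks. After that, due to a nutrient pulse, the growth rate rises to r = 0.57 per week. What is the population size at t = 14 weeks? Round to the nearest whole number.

3984147 adults

Phase 1: N(4.8) = 2670·e^(0.43×4.8) = 2670·e^2.064 = 21032.7.
Phase 2 runs for 14 − 4.8 = 9.2 weeks at r = 0.57.
N(14) = 21032.7·e^(0.57×9.2) = 21032.7·e^5.244 = 3.984147×10^6.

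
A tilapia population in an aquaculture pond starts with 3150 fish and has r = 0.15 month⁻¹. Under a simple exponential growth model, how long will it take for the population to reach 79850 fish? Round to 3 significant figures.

Set N₀·e^(rt) = 79850: e^(0.15·t) = 79850/3150 = 25.349.
0.15·t = ln(25.349) = 3.2327, so t = 3.2327/0.15 = 21.552.

21.6 months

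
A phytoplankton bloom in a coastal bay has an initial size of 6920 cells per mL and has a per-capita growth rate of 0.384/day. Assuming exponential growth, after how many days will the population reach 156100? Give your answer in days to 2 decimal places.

8.11 days

Set N₀·e^(rt) = 156100: e^(0.384·t) = 156100/6920 = 22.558.
0.384·t = ln(22.558) = 3.1161, so t = 3.1161/0.384 = 8.1148.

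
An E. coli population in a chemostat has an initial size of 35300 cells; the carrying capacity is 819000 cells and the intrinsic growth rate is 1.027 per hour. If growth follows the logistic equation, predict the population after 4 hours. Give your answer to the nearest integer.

600000 cells

A = (K − N₀)/N₀ = (819000 − 35300)/35300 = 22.201.
N(t) = K/(1 + A·e^(−rt)) = 819000/(1 + 22.201×e^(−1.027×4)).
e^(−4.108) = 0.016441; denominator = 1 + 22.201×0.016441 = 1.365.
N = 819000/1.365 = 600000.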